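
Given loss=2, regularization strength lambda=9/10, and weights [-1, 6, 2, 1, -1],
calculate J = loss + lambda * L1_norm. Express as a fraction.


L1 norm = sum(|w|) = 11. J = 2 + 9/10 * 11 = 119/10.

119/10


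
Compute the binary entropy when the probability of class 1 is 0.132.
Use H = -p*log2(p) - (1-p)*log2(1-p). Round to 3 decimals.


H = -0.132*log2(0.132) - 0.868*log2(0.868) = 0.563.

0.563


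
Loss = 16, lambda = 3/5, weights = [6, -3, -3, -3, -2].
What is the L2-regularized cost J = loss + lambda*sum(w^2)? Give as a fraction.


L2 sq norm = sum(w^2) = 67. J = 16 + 3/5 * 67 = 281/5.

281/5


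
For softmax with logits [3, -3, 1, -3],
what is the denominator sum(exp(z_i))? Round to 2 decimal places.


Denom = e^3=20.0855 + e^-3=0.0498 + e^1=2.7183 + e^-3=0.0498. Sum = 22.9034, which rounds to 22.90.

22.90


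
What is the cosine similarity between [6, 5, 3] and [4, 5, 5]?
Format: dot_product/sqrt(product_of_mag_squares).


dot = 64. |a|^2 = 70, |b|^2 = 66. cos = 64/sqrt(4620).

64/sqrt(4620)


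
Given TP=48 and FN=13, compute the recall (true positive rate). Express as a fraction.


Recall = TP / (TP + FN) = 48 / 61 = 48/61.

48/61


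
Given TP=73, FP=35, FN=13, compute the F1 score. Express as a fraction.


Precision = 73/108 = 73/108. Recall = 73/86 = 73/86. F1 = 2*P*R/(P+R) = 73/97.

73/97


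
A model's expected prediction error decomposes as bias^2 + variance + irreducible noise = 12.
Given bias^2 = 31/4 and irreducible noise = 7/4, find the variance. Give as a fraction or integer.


Total error = bias^2 + variance + irreducible noise. So variance = 12 - 31/4 - 7/4 = 5/2.

5/2


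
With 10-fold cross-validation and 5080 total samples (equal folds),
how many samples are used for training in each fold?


Each validation fold has 5080/10 = 508 samples. Training set = 5080 - 508 = 4572.

4572


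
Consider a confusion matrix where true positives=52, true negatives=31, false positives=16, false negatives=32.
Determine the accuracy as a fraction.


Accuracy = (TP + TN) / (TP + TN + FP + FN) = (52 + 31) / 131 = 83/131.

83/131


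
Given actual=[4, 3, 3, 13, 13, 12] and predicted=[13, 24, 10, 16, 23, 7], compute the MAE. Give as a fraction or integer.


MAE = (1/6) * (|4-13|=9 + |3-24|=21 + |3-10|=7 + |13-16|=3 + |13-23|=10 + |12-7|=5). Sum = 55. MAE = 55/6.

55/6


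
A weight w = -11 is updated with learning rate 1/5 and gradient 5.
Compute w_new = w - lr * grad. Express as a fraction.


w_new = -11 - 1/5 * 5 = -11 - 1 = -12.

-12


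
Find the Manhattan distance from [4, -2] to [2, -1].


d = sum of absolute differences: |4-2|=2 + |-2--1|=1 = 3.

3


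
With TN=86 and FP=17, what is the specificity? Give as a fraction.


Specificity = TN / (TN + FP) = 86 / 103 = 86/103.

86/103


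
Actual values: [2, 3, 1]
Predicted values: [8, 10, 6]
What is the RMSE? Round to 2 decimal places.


MSE = 36.6667. RMSE = sqrt(36.6667) = 6.06.

6.06


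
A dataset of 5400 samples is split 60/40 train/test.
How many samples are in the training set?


Test set = 5400 * 40% = 2160. Training set = 5400 - 2160 = 3240.

3240


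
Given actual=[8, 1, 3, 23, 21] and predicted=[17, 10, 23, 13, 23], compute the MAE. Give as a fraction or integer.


MAE = (1/5) * (|8-17|=9 + |1-10|=9 + |3-23|=20 + |23-13|=10 + |21-23|=2). Sum = 50. MAE = 10.

10


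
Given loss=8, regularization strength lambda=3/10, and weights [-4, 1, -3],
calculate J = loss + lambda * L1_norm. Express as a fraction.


L1 norm = sum(|w|) = 8. J = 8 + 3/10 * 8 = 52/5.

52/5


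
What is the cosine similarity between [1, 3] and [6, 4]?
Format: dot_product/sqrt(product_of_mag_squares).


dot = 18. |a|^2 = 10, |b|^2 = 52. cos = 18/sqrt(520).

18/sqrt(520)


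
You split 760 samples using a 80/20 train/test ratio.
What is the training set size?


Test set = 760 * 20% = 152. Training set = 760 - 152 = 608.

608


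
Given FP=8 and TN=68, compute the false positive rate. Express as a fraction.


FPR = FP / (FP + TN) = 8 / 76 = 2/19.

2/19


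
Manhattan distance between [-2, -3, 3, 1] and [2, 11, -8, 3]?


d = sum of absolute differences: |-2-2|=4 + |-3-11|=14 + |3--8|=11 + |1-3|=2 = 31.

31


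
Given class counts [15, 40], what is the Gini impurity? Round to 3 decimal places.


Total = 55. Proportions: 15/55, 40/55. sum(p_i^2) = 0.6033. Gini = 1 - 0.6033 = 0.3967, which rounds to 0.397.

0.397


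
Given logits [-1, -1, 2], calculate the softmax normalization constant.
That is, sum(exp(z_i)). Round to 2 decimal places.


Denom = e^-1=0.3679 + e^-1=0.3679 + e^2=7.3891. Sum = 8.1249, which rounds to 8.12.

8.12


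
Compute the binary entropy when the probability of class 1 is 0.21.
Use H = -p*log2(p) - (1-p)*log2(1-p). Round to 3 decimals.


H = -0.21*log2(0.21) - 0.79*log2(0.79) = 0.741.

0.741


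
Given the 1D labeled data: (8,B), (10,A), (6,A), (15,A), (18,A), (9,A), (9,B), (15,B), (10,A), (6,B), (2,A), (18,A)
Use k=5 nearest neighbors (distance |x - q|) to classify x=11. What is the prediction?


Distances: |8-11|=3, |10-11|=1, |6-11|=5, |15-11|=4, |18-11|=7, |9-11|=2, |9-11|=2, |15-11|=4, |10-11|=1, |6-11|=5, |2-11|=9, |18-11|=7. 5 nearest: (10,A), (10,A), (9,A), (9,B), (8,B). Counts: {'A': 3, 'B': 2}. Majority class: A.

A


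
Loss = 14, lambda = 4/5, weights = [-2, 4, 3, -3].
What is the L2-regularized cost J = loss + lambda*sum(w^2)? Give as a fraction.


L2 sq norm = sum(w^2) = 38. J = 14 + 4/5 * 38 = 222/5.

222/5


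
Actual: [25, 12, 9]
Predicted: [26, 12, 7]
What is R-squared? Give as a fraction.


Mean(y) = 46/3. SS_res = 5. SS_tot = 434/3. R^2 = 1 - 5/(434/3) = 419/434.

419/434


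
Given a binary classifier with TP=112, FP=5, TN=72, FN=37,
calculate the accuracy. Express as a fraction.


Accuracy = (TP + TN) / (TP + TN + FP + FN) = (112 + 72) / 226 = 92/113.

92/113


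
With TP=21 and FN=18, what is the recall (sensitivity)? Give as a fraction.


Recall = TP / (TP + FN) = 21 / 39 = 7/13.

7/13


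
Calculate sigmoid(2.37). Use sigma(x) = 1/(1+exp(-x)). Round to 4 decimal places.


sigma(2.37) = 1/(1+e^(-2.37)) = 1/(1+0.093481) = 1/1.093481 = 0.9145.

0.9145


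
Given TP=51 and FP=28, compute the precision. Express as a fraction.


Precision = TP / (TP + FP) = 51 / 79 = 51/79.

51/79


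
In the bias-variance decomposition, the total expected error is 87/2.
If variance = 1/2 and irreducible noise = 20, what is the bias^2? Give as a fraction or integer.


Total error = bias^2 + variance + irreducible noise. So bias^2 = 87/2 - 1/2 - 20 = 23.

23


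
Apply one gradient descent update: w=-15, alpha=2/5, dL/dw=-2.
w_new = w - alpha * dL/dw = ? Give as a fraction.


w_new = -15 - 2/5 * -2 = -15 - -4/5 = -71/5.

-71/5


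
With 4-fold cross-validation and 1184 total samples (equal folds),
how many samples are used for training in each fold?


Each validation fold has 1184/4 = 296 samples. Training set = 1184 - 296 = 888.

888


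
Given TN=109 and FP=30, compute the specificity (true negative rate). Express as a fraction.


Specificity = TN / (TN + FP) = 109 / 139 = 109/139.

109/139


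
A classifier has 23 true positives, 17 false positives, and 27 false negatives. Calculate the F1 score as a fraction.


Precision = 23/40 = 23/40. Recall = 23/50 = 23/50. F1 = 2*P*R/(P+R) = 23/45.

23/45


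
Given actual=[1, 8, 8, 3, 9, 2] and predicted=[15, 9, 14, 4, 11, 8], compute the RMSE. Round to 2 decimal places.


MSE = 45.6667. RMSE = sqrt(45.6667) = 6.76.

6.76


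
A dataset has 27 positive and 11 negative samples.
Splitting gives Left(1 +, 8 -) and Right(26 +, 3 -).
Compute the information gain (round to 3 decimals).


H(parent) = 0.8680. H(left) = 0.5033, H(right) = 0.4798. Weighted = (9/38)*0.5033 + (29/38)*0.4798 = 0.4854. IG = 0.8680 - 0.4854 = 0.3826, which rounds to 0.383.

0.383


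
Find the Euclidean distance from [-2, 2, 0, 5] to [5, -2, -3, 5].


d = sqrt(sum of squared differences). (-2-5)^2=49, (2--2)^2=16, (0--3)^2=9, (5-5)^2=0. Sum = 74.

sqrt(74)


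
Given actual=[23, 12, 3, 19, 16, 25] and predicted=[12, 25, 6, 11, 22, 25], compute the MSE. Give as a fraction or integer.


MSE = (1/6) * ((23-12)^2=121 + (12-25)^2=169 + (3-6)^2=9 + (19-11)^2=64 + (16-22)^2=36 + (25-25)^2=0). Sum = 399. MSE = 133/2.

133/2


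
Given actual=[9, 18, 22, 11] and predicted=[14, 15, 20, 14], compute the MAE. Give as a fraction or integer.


MAE = (1/4) * (|9-14|=5 + |18-15|=3 + |22-20|=2 + |11-14|=3). Sum = 13. MAE = 13/4.

13/4


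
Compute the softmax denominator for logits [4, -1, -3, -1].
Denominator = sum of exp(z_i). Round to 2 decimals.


Denom = e^4=54.5982 + e^-1=0.3679 + e^-3=0.0498 + e^-1=0.3679. Sum = 55.3838, which rounds to 55.38.

55.38


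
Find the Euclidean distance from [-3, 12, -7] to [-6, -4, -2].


d = sqrt(sum of squared differences). (-3--6)^2=9, (12--4)^2=256, (-7--2)^2=25. Sum = 290.

sqrt(290)


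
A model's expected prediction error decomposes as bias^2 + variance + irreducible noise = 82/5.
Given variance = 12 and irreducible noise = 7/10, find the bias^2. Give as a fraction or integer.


Total error = bias^2 + variance + irreducible noise. So bias^2 = 82/5 - 12 - 7/10 = 37/10.

37/10


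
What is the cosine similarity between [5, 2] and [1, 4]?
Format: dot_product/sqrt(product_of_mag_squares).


dot = 13. |a|^2 = 29, |b|^2 = 17. cos = 13/sqrt(493).

13/sqrt(493)


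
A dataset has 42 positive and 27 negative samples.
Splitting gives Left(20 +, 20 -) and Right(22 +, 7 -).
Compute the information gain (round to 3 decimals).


H(parent) = 0.9656. H(left) = 1.0000, H(right) = 0.7973. Weighted = (40/69)*1.0000 + (29/69)*0.7973 = 0.9148. IG = 0.9656 - 0.9148 = 0.0508, which rounds to 0.051.

0.051


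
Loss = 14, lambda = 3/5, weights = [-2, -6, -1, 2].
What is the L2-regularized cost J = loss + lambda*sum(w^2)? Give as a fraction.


L2 sq norm = sum(w^2) = 45. J = 14 + 3/5 * 45 = 41.

41


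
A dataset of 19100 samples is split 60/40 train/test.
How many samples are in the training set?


Test set = 19100 * 40% = 7640. Training set = 19100 - 7640 = 11460.

11460


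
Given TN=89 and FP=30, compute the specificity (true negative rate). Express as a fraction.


Specificity = TN / (TN + FP) = 89 / 119 = 89/119.

89/119


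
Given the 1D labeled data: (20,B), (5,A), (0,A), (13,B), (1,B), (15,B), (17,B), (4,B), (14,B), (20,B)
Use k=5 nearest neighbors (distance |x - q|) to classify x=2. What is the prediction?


Distances: |20-2|=18, |5-2|=3, |0-2|=2, |13-2|=11, |1-2|=1, |15-2|=13, |17-2|=15, |4-2|=2, |14-2|=12, |20-2|=18. 5 nearest: (1,B), (0,A), (4,B), (5,A), (13,B). Counts: {'B': 3, 'A': 2}. Majority class: B.

B


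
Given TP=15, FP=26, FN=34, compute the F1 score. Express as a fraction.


Precision = 15/41 = 15/41. Recall = 15/49 = 15/49. F1 = 2*P*R/(P+R) = 1/3.

1/3


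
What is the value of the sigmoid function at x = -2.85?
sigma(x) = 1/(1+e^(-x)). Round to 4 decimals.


sigma(-2.85) = 1/(1+e^(2.85)) = 1/(1+17.287782) = 1/18.287782 = 0.0547.

0.0547


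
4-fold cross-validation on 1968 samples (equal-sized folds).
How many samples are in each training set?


Each validation fold has 1968/4 = 492 samples. Training set = 1968 - 492 = 1476.

1476


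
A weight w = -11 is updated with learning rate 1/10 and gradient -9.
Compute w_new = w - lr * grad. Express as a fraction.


w_new = -11 - 1/10 * -9 = -11 - -9/10 = -101/10.

-101/10


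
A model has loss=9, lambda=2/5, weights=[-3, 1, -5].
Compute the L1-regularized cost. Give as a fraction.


L1 norm = sum(|w|) = 9. J = 9 + 2/5 * 9 = 63/5.

63/5


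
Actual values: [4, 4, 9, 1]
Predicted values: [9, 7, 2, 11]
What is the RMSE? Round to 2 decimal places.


MSE = 45.7500. RMSE = sqrt(45.7500) = 6.76.

6.76


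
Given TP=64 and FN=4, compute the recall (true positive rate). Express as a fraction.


Recall = TP / (TP + FN) = 64 / 68 = 16/17.

16/17


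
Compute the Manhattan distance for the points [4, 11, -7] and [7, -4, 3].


d = sum of absolute differences: |4-7|=3 + |11--4|=15 + |-7-3|=10 = 28.

28


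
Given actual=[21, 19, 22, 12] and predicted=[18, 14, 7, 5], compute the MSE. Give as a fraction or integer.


MSE = (1/4) * ((21-18)^2=9 + (19-14)^2=25 + (22-7)^2=225 + (12-5)^2=49). Sum = 308. MSE = 77.

77


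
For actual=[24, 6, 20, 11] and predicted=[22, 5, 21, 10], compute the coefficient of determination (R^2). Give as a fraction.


Mean(y) = 61/4. SS_res = 7. SS_tot = 811/4. R^2 = 1 - 7/(811/4) = 783/811.

783/811


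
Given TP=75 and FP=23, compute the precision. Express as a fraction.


Precision = TP / (TP + FP) = 75 / 98 = 75/98.

75/98


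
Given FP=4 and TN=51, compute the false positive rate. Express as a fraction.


FPR = FP / (FP + TN) = 4 / 55 = 4/55.

4/55


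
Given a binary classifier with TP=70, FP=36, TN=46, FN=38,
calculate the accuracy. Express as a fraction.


Accuracy = (TP + TN) / (TP + TN + FP + FN) = (70 + 46) / 190 = 58/95.

58/95


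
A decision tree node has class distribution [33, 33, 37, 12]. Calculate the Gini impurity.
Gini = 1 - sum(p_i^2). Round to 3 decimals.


Total = 115. Proportions: 33/115, 33/115, 37/115, 12/115. sum(p_i^2) = 0.2791. Gini = 1 - 0.2791 = 0.7209, which rounds to 0.721.

0.721


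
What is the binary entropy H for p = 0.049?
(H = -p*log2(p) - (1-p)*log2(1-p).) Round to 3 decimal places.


H = -0.049*log2(0.049) - 0.951*log2(0.951) = 0.282.

0.282


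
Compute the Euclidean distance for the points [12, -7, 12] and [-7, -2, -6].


d = sqrt(sum of squared differences). (12--7)^2=361, (-7--2)^2=25, (12--6)^2=324. Sum = 710.

sqrt(710)


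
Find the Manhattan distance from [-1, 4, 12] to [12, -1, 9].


d = sum of absolute differences: |-1-12|=13 + |4--1|=5 + |12-9|=3 = 21.

21


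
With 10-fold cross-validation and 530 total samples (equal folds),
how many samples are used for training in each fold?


Each validation fold has 530/10 = 53 samples. Training set = 530 - 53 = 477.

477


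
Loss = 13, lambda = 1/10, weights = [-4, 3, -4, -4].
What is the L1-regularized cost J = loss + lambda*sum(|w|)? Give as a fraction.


L1 norm = sum(|w|) = 15. J = 13 + 1/10 * 15 = 29/2.

29/2


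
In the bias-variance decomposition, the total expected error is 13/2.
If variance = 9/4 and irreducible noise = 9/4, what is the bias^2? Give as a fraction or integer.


Total error = bias^2 + variance + irreducible noise. So bias^2 = 13/2 - 9/4 - 9/4 = 2.

2


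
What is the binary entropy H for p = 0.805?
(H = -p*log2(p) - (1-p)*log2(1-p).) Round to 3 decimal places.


H = -0.805*log2(0.805) - 0.195*log2(0.195) = 0.712.

0.712


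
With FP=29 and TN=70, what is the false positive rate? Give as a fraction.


FPR = FP / (FP + TN) = 29 / 99 = 29/99.

29/99


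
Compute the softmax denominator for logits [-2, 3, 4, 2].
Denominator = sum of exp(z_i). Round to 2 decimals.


Denom = e^-2=0.1353 + e^3=20.0855 + e^4=54.5982 + e^2=7.3891. Sum = 82.2081, which rounds to 82.21.

82.21


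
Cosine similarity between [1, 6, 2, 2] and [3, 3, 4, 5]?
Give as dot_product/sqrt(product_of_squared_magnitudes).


dot = 39. |a|^2 = 45, |b|^2 = 59. cos = 39/sqrt(2655).

39/sqrt(2655)


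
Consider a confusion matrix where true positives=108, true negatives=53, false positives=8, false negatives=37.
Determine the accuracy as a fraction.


Accuracy = (TP + TN) / (TP + TN + FP + FN) = (108 + 53) / 206 = 161/206.

161/206


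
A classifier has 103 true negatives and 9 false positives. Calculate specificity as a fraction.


Specificity = TN / (TN + FP) = 103 / 112 = 103/112.

103/112


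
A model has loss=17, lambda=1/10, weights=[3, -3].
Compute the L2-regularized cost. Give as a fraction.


L2 sq norm = sum(w^2) = 18. J = 17 + 1/10 * 18 = 94/5.

94/5


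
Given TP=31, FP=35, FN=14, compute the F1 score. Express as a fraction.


Precision = 31/66 = 31/66. Recall = 31/45 = 31/45. F1 = 2*P*R/(P+R) = 62/111.

62/111


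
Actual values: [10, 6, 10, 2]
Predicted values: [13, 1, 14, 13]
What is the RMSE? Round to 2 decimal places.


MSE = 42.7500. RMSE = sqrt(42.7500) = 6.54.

6.54


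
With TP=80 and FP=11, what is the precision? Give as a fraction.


Precision = TP / (TP + FP) = 80 / 91 = 80/91.

80/91


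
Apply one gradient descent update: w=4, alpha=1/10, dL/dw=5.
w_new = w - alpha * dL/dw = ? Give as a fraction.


w_new = 4 - 1/10 * 5 = 4 - 1/2 = 7/2.

7/2


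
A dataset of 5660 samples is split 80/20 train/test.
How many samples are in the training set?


Test set = 5660 * 20% = 1132. Training set = 5660 - 1132 = 4528.

4528


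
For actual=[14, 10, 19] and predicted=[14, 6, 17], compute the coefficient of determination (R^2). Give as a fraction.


Mean(y) = 43/3. SS_res = 20. SS_tot = 122/3. R^2 = 1 - 20/(122/3) = 31/61.

31/61


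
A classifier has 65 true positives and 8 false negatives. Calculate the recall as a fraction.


Recall = TP / (TP + FN) = 65 / 73 = 65/73.

65/73


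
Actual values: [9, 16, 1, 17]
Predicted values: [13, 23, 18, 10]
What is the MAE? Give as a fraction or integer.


MAE = (1/4) * (|9-13|=4 + |16-23|=7 + |1-18|=17 + |17-10|=7). Sum = 35. MAE = 35/4.

35/4


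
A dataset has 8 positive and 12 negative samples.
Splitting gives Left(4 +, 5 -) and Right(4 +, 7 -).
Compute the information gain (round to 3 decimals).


H(parent) = 0.9710. H(left) = 0.9911, H(right) = 0.9457. Weighted = (9/20)*0.9911 + (11/20)*0.9457 = 0.9661. IG = 0.9710 - 0.9661 = 0.0049, which rounds to 0.005.

0.005


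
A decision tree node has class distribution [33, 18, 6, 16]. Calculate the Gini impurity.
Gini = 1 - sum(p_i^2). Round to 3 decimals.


Total = 73. Proportions: 33/73, 18/73, 6/73, 16/73. sum(p_i^2) = 0.3199. Gini = 1 - 0.3199 = 0.6801, which rounds to 0.680.

0.680


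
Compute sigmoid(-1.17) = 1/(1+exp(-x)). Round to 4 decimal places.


sigma(-1.17) = 1/(1+e^(1.17)) = 1/(1+3.221993) = 1/4.221993 = 0.2369.

0.2369


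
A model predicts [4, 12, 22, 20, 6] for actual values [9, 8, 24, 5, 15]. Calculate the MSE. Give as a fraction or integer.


MSE = (1/5) * ((9-4)^2=25 + (8-12)^2=16 + (24-22)^2=4 + (5-20)^2=225 + (15-6)^2=81). Sum = 351. MSE = 351/5.

351/5


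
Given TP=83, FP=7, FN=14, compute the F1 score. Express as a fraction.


Precision = 83/90 = 83/90. Recall = 83/97 = 83/97. F1 = 2*P*R/(P+R) = 166/187.

166/187


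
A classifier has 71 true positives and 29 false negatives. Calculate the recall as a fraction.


Recall = TP / (TP + FN) = 71 / 100 = 71/100.

71/100


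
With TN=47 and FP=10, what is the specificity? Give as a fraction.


Specificity = TN / (TN + FP) = 47 / 57 = 47/57.

47/57


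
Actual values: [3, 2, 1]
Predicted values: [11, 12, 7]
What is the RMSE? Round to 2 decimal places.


MSE = 66.6667. RMSE = sqrt(66.6667) = 8.16.

8.16


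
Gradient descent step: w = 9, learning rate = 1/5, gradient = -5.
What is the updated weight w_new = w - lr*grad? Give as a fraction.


w_new = 9 - 1/5 * -5 = 9 - -1 = 10.

10


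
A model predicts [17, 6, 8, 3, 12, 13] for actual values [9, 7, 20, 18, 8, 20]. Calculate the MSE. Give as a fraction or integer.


MSE = (1/6) * ((9-17)^2=64 + (7-6)^2=1 + (20-8)^2=144 + (18-3)^2=225 + (8-12)^2=16 + (20-13)^2=49). Sum = 499. MSE = 499/6.

499/6


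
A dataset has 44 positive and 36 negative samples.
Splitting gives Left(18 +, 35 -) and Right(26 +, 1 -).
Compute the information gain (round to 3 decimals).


H(parent) = 0.9928. H(left) = 0.9245, H(right) = 0.2285. Weighted = (53/80)*0.9245 + (27/80)*0.2285 = 0.6896. IG = 0.9928 - 0.6896 = 0.3032, which rounds to 0.303.

0.303


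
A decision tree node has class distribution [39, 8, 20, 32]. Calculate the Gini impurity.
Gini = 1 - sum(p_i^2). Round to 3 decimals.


Total = 99. Proportions: 39/99, 8/99, 20/99, 32/99. sum(p_i^2) = 0.3070. Gini = 1 - 0.3070 = 0.6930, which rounds to 0.693.

0.693


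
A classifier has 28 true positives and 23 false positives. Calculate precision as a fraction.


Precision = TP / (TP + FP) = 28 / 51 = 28/51.

28/51


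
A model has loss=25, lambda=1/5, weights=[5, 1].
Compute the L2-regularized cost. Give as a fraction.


L2 sq norm = sum(w^2) = 26. J = 25 + 1/5 * 26 = 151/5.

151/5


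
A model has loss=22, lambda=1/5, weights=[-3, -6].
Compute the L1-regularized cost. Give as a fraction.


L1 norm = sum(|w|) = 9. J = 22 + 1/5 * 9 = 119/5.

119/5


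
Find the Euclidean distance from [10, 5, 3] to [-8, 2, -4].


d = sqrt(sum of squared differences). (10--8)^2=324, (5-2)^2=9, (3--4)^2=49. Sum = 382.

sqrt(382)


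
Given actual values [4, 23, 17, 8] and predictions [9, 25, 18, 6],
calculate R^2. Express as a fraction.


Mean(y) = 13. SS_res = 34. SS_tot = 222. R^2 = 1 - 34/(222) = 94/111.

94/111


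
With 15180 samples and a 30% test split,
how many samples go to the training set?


Test set = 15180 * 30% = 4554. Training set = 15180 - 4554 = 10626.

10626


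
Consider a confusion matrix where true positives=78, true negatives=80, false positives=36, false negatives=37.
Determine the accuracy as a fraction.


Accuracy = (TP + TN) / (TP + TN + FP + FN) = (78 + 80) / 231 = 158/231.

158/231


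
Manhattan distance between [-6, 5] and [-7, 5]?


d = sum of absolute differences: |-6--7|=1 + |5-5|=0 = 1.

1


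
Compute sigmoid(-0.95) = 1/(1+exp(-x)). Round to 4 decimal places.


sigma(-0.95) = 1/(1+e^(0.95)) = 1/(1+2.585710) = 1/3.585710 = 0.2789.

0.2789


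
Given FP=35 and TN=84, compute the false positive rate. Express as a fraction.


FPR = FP / (FP + TN) = 35 / 119 = 5/17.

5/17


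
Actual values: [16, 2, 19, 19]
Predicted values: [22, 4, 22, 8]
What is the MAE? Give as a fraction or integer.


MAE = (1/4) * (|16-22|=6 + |2-4|=2 + |19-22|=3 + |19-8|=11). Sum = 22. MAE = 11/2.

11/2


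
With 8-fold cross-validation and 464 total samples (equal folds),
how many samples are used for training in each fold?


Each validation fold has 464/8 = 58 samples. Training set = 464 - 58 = 406.

406


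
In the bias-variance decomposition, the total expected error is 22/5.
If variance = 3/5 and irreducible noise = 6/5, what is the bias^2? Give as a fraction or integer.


Total error = bias^2 + variance + irreducible noise. So bias^2 = 22/5 - 3/5 - 6/5 = 13/5.

13/5


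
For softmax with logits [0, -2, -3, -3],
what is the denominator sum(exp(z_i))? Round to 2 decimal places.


Denom = e^0=1.0000 + e^-2=0.1353 + e^-3=0.0498 + e^-3=0.0498. Sum = 1.2349, which rounds to 1.23.

1.23


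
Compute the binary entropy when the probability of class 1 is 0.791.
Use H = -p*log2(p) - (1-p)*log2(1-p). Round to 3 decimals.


H = -0.791*log2(0.791) - 0.209*log2(0.209) = 0.740.

0.740


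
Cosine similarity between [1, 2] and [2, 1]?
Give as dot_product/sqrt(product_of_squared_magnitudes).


dot = 4. |a|^2 = 5, |b|^2 = 5. cos = 4/sqrt(25).

4/sqrt(25)


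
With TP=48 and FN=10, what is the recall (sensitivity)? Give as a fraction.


Recall = TP / (TP + FN) = 48 / 58 = 24/29.

24/29


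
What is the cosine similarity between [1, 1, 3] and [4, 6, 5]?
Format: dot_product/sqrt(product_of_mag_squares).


dot = 25. |a|^2 = 11, |b|^2 = 77. cos = 25/sqrt(847).

25/sqrt(847)


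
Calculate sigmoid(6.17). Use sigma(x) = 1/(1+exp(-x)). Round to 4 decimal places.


sigma(6.17) = 1/(1+e^(-6.17)) = 1/(1+0.002091) = 1/1.002091 = 0.9979.

0.9979


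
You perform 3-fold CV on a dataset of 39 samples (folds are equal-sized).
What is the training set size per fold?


Each validation fold has 39/3 = 13 samples. Training set = 39 - 13 = 26.

26


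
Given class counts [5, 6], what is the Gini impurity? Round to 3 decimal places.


Total = 11. Proportions: 5/11, 6/11. sum(p_i^2) = 0.5041. Gini = 1 - 0.5041 = 0.4959, which rounds to 0.496.

0.496


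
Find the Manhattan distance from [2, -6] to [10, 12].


d = sum of absolute differences: |2-10|=8 + |-6-12|=18 = 26.

26


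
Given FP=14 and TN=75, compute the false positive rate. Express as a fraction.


FPR = FP / (FP + TN) = 14 / 89 = 14/89.

14/89


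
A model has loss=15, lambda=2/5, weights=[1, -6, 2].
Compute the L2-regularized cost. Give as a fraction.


L2 sq norm = sum(w^2) = 41. J = 15 + 2/5 * 41 = 157/5.

157/5


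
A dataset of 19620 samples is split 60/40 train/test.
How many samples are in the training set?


Test set = 19620 * 40% = 7848. Training set = 19620 - 7848 = 11772.

11772


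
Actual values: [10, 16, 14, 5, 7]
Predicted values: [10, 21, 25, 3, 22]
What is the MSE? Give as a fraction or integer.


MSE = (1/5) * ((10-10)^2=0 + (16-21)^2=25 + (14-25)^2=121 + (5-3)^2=4 + (7-22)^2=225). Sum = 375. MSE = 75.

75


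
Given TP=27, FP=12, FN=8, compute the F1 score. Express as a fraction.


Precision = 27/39 = 9/13. Recall = 27/35 = 27/35. F1 = 2*P*R/(P+R) = 27/37.

27/37


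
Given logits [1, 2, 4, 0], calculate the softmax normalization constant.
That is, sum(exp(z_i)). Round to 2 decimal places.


Denom = e^1=2.7183 + e^2=7.3891 + e^4=54.5982 + e^0=1.0000. Sum = 65.7056, which rounds to 65.71.

65.71


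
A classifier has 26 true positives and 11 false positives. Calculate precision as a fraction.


Precision = TP / (TP + FP) = 26 / 37 = 26/37.

26/37


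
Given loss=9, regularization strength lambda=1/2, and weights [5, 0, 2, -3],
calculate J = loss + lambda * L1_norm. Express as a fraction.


L1 norm = sum(|w|) = 10. J = 9 + 1/2 * 10 = 14.

14


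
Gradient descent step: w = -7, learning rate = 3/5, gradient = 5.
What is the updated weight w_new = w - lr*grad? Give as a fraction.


w_new = -7 - 3/5 * 5 = -7 - 3 = -10.

-10


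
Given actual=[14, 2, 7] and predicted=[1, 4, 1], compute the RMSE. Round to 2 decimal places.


MSE = 69.6667. RMSE = sqrt(69.6667) = 8.35.

8.35


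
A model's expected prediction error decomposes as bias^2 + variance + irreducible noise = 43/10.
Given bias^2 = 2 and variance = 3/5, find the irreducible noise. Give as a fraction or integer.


Total error = bias^2 + variance + irreducible noise. So irreducible noise = 43/10 - 2 - 3/5 = 17/10.

17/10


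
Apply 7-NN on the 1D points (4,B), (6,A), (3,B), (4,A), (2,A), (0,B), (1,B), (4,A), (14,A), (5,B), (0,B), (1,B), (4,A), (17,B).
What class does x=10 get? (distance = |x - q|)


Distances: |4-10|=6, |6-10|=4, |3-10|=7, |4-10|=6, |2-10|=8, |0-10|=10, |1-10|=9, |4-10|=6, |14-10|=4, |5-10|=5, |0-10|=10, |1-10|=9, |4-10|=6, |17-10|=7. 7 nearest: (6,A), (14,A), (5,B), (4,A), (4,A), (4,A), (4,B). Counts: {'A': 5, 'B': 2}. Majority class: A.

A


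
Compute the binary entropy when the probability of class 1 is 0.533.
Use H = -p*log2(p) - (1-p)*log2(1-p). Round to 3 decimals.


H = -0.533*log2(0.533) - 0.467*log2(0.467) = 0.997.

0.997


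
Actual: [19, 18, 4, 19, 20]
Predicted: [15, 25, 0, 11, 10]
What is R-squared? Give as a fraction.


Mean(y) = 16. SS_res = 245. SS_tot = 182. R^2 = 1 - 245/(182) = -9/26.

-9/26


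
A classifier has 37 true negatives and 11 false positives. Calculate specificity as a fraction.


Specificity = TN / (TN + FP) = 37 / 48 = 37/48.

37/48


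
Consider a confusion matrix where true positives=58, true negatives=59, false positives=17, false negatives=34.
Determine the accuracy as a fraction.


Accuracy = (TP + TN) / (TP + TN + FP + FN) = (58 + 59) / 168 = 39/56.

39/56


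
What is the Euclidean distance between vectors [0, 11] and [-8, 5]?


d = sqrt(sum of squared differences). (0--8)^2=64, (11-5)^2=36. Sum = 100.

10


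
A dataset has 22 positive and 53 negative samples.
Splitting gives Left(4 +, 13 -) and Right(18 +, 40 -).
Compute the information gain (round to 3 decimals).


H(parent) = 0.8730. H(left) = 0.7871, H(right) = 0.8936. Weighted = (17/75)*0.7871 + (58/75)*0.8936 = 0.8695. IG = 0.8730 - 0.8695 = 0.0035, which rounds to 0.004.

0.004


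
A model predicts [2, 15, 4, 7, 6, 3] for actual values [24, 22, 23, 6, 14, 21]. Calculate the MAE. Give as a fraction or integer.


MAE = (1/6) * (|24-2|=22 + |22-15|=7 + |23-4|=19 + |6-7|=1 + |14-6|=8 + |21-3|=18). Sum = 75. MAE = 25/2.

25/2


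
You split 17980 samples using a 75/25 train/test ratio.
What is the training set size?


Test set = 17980 * 25% = 4495. Training set = 17980 - 4495 = 13485.

13485


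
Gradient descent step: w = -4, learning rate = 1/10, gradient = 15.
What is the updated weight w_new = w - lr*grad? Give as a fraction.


w_new = -4 - 1/10 * 15 = -4 - 3/2 = -11/2.

-11/2


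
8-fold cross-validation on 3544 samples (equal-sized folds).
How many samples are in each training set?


Each validation fold has 3544/8 = 443 samples. Training set = 3544 - 443 = 3101.

3101


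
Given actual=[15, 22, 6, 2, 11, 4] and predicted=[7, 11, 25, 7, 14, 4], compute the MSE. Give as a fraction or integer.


MSE = (1/6) * ((15-7)^2=64 + (22-11)^2=121 + (6-25)^2=361 + (2-7)^2=25 + (11-14)^2=9 + (4-4)^2=0). Sum = 580. MSE = 290/3.

290/3


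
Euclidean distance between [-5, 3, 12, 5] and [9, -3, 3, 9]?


d = sqrt(sum of squared differences). (-5-9)^2=196, (3--3)^2=36, (12-3)^2=81, (5-9)^2=16. Sum = 329.

sqrt(329)


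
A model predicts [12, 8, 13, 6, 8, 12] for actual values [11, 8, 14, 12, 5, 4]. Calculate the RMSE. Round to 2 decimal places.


MSE = 18.5000. RMSE = sqrt(18.5000) = 4.30.

4.30


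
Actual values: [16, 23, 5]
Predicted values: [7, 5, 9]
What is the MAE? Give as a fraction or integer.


MAE = (1/3) * (|16-7|=9 + |23-5|=18 + |5-9|=4). Sum = 31. MAE = 31/3.

31/3


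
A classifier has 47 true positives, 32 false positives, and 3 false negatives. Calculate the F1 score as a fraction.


Precision = 47/79 = 47/79. Recall = 47/50 = 47/50. F1 = 2*P*R/(P+R) = 94/129.

94/129


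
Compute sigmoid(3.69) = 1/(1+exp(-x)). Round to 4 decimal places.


sigma(3.69) = 1/(1+e^(-3.69)) = 1/(1+0.024972) = 1/1.024972 = 0.9756.

0.9756


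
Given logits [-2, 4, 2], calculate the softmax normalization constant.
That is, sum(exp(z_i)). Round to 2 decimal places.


Denom = e^-2=0.1353 + e^4=54.5982 + e^2=7.3891. Sum = 62.1226, which rounds to 62.12.

62.12


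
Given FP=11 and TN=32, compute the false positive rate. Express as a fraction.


FPR = FP / (FP + TN) = 11 / 43 = 11/43.

11/43


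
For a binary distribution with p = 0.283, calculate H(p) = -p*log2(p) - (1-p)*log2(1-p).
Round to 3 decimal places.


H = -0.283*log2(0.283) - 0.717*log2(0.717) = 0.860.

0.860


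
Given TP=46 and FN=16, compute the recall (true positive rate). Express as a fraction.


Recall = TP / (TP + FN) = 46 / 62 = 23/31.

23/31


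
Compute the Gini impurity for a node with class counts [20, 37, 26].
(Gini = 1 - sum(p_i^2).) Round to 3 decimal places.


Total = 83. Proportions: 20/83, 37/83, 26/83. sum(p_i^2) = 0.3549. Gini = 1 - 0.3549 = 0.6451, which rounds to 0.645.

0.645


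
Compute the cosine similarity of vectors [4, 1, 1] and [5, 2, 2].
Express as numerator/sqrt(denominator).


dot = 24. |a|^2 = 18, |b|^2 = 33. cos = 24/sqrt(594).

24/sqrt(594)


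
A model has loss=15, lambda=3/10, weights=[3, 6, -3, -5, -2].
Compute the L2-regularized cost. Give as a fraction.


L2 sq norm = sum(w^2) = 83. J = 15 + 3/10 * 83 = 399/10.

399/10


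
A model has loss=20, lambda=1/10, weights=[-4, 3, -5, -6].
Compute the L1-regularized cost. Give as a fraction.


L1 norm = sum(|w|) = 18. J = 20 + 1/10 * 18 = 109/5.

109/5


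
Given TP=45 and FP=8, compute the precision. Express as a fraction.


Precision = TP / (TP + FP) = 45 / 53 = 45/53.

45/53


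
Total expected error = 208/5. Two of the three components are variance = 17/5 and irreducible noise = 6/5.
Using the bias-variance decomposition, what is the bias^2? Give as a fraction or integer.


Total error = bias^2 + variance + irreducible noise. So bias^2 = 208/5 - 17/5 - 6/5 = 37.

37


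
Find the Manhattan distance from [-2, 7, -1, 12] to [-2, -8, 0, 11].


d = sum of absolute differences: |-2--2|=0 + |7--8|=15 + |-1-0|=1 + |12-11|=1 = 17.

17


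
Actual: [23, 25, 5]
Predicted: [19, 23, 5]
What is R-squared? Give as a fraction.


Mean(y) = 53/3. SS_res = 20. SS_tot = 728/3. R^2 = 1 - 20/(728/3) = 167/182.

167/182


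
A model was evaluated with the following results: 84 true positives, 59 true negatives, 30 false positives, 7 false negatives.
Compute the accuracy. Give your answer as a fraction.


Accuracy = (TP + TN) / (TP + TN + FP + FN) = (84 + 59) / 180 = 143/180.

143/180


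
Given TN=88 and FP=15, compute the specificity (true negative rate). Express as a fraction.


Specificity = TN / (TN + FP) = 88 / 103 = 88/103.

88/103


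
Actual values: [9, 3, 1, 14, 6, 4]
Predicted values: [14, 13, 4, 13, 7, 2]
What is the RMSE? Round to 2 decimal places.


MSE = 23.3333. RMSE = sqrt(23.3333) = 4.83.

4.83


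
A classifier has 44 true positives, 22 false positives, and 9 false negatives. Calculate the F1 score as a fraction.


Precision = 44/66 = 2/3. Recall = 44/53 = 44/53. F1 = 2*P*R/(P+R) = 88/119.

88/119


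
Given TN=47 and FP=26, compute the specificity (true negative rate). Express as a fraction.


Specificity = TN / (TN + FP) = 47 / 73 = 47/73.

47/73


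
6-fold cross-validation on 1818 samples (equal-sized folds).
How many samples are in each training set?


Each validation fold has 1818/6 = 303 samples. Training set = 1818 - 303 = 1515.

1515


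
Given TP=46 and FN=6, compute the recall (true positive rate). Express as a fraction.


Recall = TP / (TP + FN) = 46 / 52 = 23/26.

23/26


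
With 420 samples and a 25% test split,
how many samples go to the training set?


Test set = 420 * 25% = 105. Training set = 420 - 105 = 315.

315


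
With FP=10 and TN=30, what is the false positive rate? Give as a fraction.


FPR = FP / (FP + TN) = 10 / 40 = 1/4.

1/4


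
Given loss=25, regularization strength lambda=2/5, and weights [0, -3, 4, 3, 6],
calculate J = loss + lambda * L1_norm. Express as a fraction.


L1 norm = sum(|w|) = 16. J = 25 + 2/5 * 16 = 157/5.

157/5


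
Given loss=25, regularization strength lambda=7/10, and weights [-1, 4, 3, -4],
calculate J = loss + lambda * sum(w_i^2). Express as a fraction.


L2 sq norm = sum(w^2) = 42. J = 25 + 7/10 * 42 = 272/5.

272/5


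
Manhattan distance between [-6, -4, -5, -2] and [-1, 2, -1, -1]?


d = sum of absolute differences: |-6--1|=5 + |-4-2|=6 + |-5--1|=4 + |-2--1|=1 = 16.

16


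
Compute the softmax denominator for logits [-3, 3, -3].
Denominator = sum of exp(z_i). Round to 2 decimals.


Denom = e^-3=0.0498 + e^3=20.0855 + e^-3=0.0498. Sum = 20.1851, which rounds to 20.19.

20.19


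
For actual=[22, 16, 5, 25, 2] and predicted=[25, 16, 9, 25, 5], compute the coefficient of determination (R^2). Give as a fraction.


Mean(y) = 14. SS_res = 34. SS_tot = 414. R^2 = 1 - 34/(414) = 190/207.

190/207


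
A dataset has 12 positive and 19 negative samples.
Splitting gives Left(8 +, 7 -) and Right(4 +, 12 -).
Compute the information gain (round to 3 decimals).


H(parent) = 0.9629. H(left) = 0.9968, H(right) = 0.8113. Weighted = (15/31)*0.9968 + (16/31)*0.8113 = 0.9011. IG = 0.9629 - 0.9011 = 0.0618, which rounds to 0.062.

0.062


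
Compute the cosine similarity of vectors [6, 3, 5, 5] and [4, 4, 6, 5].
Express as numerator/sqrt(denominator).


dot = 91. |a|^2 = 95, |b|^2 = 93. cos = 91/sqrt(8835).

91/sqrt(8835)


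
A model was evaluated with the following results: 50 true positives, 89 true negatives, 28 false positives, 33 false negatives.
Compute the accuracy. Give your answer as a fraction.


Accuracy = (TP + TN) / (TP + TN + FP + FN) = (50 + 89) / 200 = 139/200.

139/200


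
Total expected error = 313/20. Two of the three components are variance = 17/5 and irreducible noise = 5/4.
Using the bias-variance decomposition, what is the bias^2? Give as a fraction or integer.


Total error = bias^2 + variance + irreducible noise. So bias^2 = 313/20 - 17/5 - 5/4 = 11.

11


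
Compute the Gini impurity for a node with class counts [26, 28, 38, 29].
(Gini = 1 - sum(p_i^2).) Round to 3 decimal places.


Total = 121. Proportions: 26/121, 28/121, 38/121, 29/121. sum(p_i^2) = 0.2558. Gini = 1 - 0.2558 = 0.7442, which rounds to 0.744.

0.744


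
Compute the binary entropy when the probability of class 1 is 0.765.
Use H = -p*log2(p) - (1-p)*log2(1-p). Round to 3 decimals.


H = -0.765*log2(0.765) - 0.235*log2(0.235) = 0.787.

0.787


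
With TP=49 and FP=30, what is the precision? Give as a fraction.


Precision = TP / (TP + FP) = 49 / 79 = 49/79.

49/79


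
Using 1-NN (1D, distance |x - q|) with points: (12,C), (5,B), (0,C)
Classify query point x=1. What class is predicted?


Distances: |12-1|=11, |5-1|=4, |0-1|=1. 1 nearest: (0,C). Counts: {'C': 1}. Majority class: C.

C


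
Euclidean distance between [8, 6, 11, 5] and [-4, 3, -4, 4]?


d = sqrt(sum of squared differences). (8--4)^2=144, (6-3)^2=9, (11--4)^2=225, (5-4)^2=1. Sum = 379.

sqrt(379)


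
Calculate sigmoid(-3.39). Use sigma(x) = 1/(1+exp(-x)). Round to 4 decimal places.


sigma(-3.39) = 1/(1+e^(3.39)) = 1/(1+29.665952) = 1/30.665952 = 0.0326.

0.0326


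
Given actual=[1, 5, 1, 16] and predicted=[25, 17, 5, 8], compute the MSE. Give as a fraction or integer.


MSE = (1/4) * ((1-25)^2=576 + (5-17)^2=144 + (1-5)^2=16 + (16-8)^2=64). Sum = 800. MSE = 200.

200


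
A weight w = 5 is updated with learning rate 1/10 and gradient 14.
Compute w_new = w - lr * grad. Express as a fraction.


w_new = 5 - 1/10 * 14 = 5 - 7/5 = 18/5.

18/5


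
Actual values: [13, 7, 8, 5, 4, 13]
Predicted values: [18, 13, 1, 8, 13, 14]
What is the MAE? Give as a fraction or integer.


MAE = (1/6) * (|13-18|=5 + |7-13|=6 + |8-1|=7 + |5-8|=3 + |4-13|=9 + |13-14|=1). Sum = 31. MAE = 31/6.

31/6


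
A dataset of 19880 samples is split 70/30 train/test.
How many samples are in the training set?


Test set = 19880 * 30% = 5964. Training set = 19880 - 5964 = 13916.

13916


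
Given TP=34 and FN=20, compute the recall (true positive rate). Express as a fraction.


Recall = TP / (TP + FN) = 34 / 54 = 17/27.

17/27


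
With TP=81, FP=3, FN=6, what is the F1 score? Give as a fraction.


Precision = 81/84 = 27/28. Recall = 81/87 = 27/29. F1 = 2*P*R/(P+R) = 18/19.

18/19


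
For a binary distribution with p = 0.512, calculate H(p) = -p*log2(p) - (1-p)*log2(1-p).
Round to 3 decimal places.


H = -0.512*log2(0.512) - 0.488*log2(0.488) = 1.000.

1.000


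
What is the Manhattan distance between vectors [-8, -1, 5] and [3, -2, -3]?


d = sum of absolute differences: |-8-3|=11 + |-1--2|=1 + |5--3|=8 = 20.

20


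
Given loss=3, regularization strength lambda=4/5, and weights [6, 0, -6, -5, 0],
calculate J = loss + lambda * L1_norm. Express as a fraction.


L1 norm = sum(|w|) = 17. J = 3 + 4/5 * 17 = 83/5.

83/5


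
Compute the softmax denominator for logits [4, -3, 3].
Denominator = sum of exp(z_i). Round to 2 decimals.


Denom = e^4=54.5982 + e^-3=0.0498 + e^3=20.0855. Sum = 74.7335, which rounds to 74.73.

74.73


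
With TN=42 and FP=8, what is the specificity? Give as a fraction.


Specificity = TN / (TN + FP) = 42 / 50 = 21/25.

21/25


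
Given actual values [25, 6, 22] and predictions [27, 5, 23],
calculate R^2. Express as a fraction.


Mean(y) = 53/3. SS_res = 6. SS_tot = 626/3. R^2 = 1 - 6/(626/3) = 304/313.

304/313
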